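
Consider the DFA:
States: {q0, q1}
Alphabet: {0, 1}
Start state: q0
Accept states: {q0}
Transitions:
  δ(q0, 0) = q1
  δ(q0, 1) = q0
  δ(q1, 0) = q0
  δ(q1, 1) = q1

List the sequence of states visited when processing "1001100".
Starting at q0
Read '1': q0 -> q0
Read '0': q0 -> q1
Read '0': q1 -> q0
Read '1': q0 -> q0
Read '1': q0 -> q0
Read '0': q0 -> q1
Read '0': q1 -> q0

Final answer: q0 -> q0 -> q1 -> q0 -> q0 -> q0 -> q1 -> q0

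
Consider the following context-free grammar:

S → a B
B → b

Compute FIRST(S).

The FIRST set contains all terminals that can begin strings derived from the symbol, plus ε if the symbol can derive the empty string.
S has the single production S → a B, whose right-hand side begins with the terminal a. So FIRST(S) = {a}.

Final answer: {a}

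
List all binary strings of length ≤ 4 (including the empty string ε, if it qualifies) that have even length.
Checking every binary string of length 0 to 4:
  Length 0: accepted: ε | rejected: (none)
  Length 1: accepted: (none) | rejected: 0, 1
  Length 2: accepted: 00, 01, 10, 11 | rejected: (none)
  Length 3: accepted: (none) | rejected: 000, 001, 010, 011, 100, 101, 110, 111
  Length 4: accepted: 0000, 0001, 0010, 0011, 0100, 0101, 0110, 0111, 1000, 1001, 1010, 1011, 1100, 1101, 1110, 1111 | rejected: (none)
Total: 21 string(s).

Final answer: ε, 00, 01, 10, 11, 0000, 0001, 0010, 0011, 0100, 0101, 0110, 0111, 1000, 1001, 1010, 1011, 1100, 1101, 1110, 1111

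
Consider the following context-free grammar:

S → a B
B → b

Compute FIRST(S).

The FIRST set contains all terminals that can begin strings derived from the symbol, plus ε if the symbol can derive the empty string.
S has the single production S → a B, whose right-hand side begins with the terminal a. So FIRST(S) = {a}.

Final answer: {a}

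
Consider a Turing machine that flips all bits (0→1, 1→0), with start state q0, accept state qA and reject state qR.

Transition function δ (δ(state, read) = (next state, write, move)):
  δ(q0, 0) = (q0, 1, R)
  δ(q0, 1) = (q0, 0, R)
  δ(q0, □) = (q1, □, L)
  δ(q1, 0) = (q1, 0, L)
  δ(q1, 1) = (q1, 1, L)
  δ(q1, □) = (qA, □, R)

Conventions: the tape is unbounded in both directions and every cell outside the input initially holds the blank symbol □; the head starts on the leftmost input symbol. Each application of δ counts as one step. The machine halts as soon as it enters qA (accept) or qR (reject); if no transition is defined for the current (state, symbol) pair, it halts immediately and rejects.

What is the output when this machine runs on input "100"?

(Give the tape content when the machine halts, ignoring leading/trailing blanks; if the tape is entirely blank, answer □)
Step 0: [q0]100 (head at position 0)
Step 1: δ(q0, 1) = (q0, 0, R)  ⊢  0[q0]00 (head at position 1)
Step 2: δ(q0, 0) = (q0, 1, R)  ⊢  01[q0]0 (head at position 2)
Step 3: δ(q0, 0) = (q0, 1, R)  ⊢  011[q0]□ (head at position 3)
Step 4: δ(q0, □) = (q1, □, L)  ⊢  01[q1]1□ (head at position 2)
Step 5: δ(q1, 1) = (q1, 1, L)  ⊢  0[q1]11□ (head at position 1)
Step 6: δ(q1, 1) = (q1, 1, L)  ⊢  [q1]011□ (head at position 0)
Step 7: δ(q1, 0) = (q1, 0, L)  ⊢  [q1]□011□ (head at position -1)
Step 8: δ(q1, □) = (qA, □, R)  ⊢  □[qA]011□ (head at position 0)
The machine is in qA, so it halts and accepts.
Tape content when halted (ignoring surrounding blanks): 011

Final answer: Output: 011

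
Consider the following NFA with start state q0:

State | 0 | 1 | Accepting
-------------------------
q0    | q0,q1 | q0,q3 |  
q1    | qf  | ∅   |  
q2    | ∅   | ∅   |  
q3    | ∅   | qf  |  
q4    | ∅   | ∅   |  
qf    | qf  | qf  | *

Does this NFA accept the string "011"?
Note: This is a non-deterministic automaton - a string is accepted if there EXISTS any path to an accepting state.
Track the set of states the NFA could be in: start {q0}
Read '0': {q0} → {q0, q1}
Read '1': {q0, q1} → {q0, q3}
Read '1': {q0, q3} → {q0, q3, qf}
Final set {q0, q3, qf} contains accepting state(s) {qf} → accepted.

Final answer: Yes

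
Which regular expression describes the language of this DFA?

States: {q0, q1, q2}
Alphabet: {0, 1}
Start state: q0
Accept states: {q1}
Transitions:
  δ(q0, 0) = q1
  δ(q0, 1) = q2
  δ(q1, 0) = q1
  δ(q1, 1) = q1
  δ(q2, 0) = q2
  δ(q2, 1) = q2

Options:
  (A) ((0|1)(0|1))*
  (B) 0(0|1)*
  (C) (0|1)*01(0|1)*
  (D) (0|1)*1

Testing sample strings against the DFA:
  '001' -> accepted
  '01000' -> accepted
  '01' -> accepted
  '01011' -> accepted
Checking each option for a counterexample:
  (A) ((0|1)(0|1))*: ε is rejected by the DFA but matches the regex → eliminated
  (B) 0(0|1)*: agrees with the DFA on all strings of length ≤ 4
  (C) (0|1)*01(0|1)*: '0' is accepted by the DFA but does not match the regex → eliminated
  (D) (0|1)*1: '0' is accepted by the DFA but does not match the regex → eliminated
Only (B) 0(0|1)* is consistent with the DFA.

Final answer: (B) 0(0|1)*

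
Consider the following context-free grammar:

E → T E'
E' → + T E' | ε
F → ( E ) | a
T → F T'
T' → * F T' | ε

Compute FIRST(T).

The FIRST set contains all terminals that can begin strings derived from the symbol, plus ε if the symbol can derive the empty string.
FIRST(F): F → ( E ) contributes '(' and F → a contributes 'a', so FIRST(F) = {(, a}. F is not nullable.
FIRST(T): T → F T' begins with F, and F is not nullable, so FIRST(T) = FIRST(F) = {(, a}.

Final answer: {(, a}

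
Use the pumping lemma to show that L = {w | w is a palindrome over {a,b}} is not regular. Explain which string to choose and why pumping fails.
Language: L = {w | w is a palindrome over {a,b}} (strings that read the same forwards and backwards)
Step 1: Assume for contradiction that L is regular, with pumping length p.
Step 2: Choose s = a^p b a^p. Then s ∈ L (it reads the same forwards and backwards) and |s| ≥ p.
Step 3: Consider any decomposition s = xyz with |xy| ≤ p and |y| > 0. Since |xy| ≤ p and the first p symbols of s are all a's, y = a^k for some k with 1 ≤ k ≤ p.
Step 4: Pumping up (i = 2): xy²z = a^(p+k) b a^p. Its reverse is a^p b a^(p+k) ≠ a^(p+k) b a^p (the single b is no longer in the middle), so xy²z is not a palindrome and xy²z ∉ L.
This contradicts the pumping lemma, so L is not regular.

Final answer: Choose s = a^p b a^p. Since |xy| ≤ p, y = a^k with k ≥ 1. Then xy²z = a^(p+k) b a^p is not a palindrome, so ∉ L.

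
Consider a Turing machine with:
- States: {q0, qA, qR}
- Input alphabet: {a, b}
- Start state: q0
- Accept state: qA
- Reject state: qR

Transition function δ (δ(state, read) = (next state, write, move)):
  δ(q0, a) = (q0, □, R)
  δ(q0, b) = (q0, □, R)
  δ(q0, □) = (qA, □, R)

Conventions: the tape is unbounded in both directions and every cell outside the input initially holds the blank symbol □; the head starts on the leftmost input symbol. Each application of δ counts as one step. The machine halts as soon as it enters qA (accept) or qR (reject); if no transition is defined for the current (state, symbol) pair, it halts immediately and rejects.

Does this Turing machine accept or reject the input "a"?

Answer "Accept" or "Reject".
Step 0: [q0]a (head at position 0)
Step 1: δ(q0, a) = (q0, □, R)  ⊢  □[q0]□ (head at position 1)
Step 2: δ(q0, □) = (qA, □, R)  ⊢  □□[qA]□ (head at position 2)
The machine is in qA, so it halts and accepts.

Final answer: Accept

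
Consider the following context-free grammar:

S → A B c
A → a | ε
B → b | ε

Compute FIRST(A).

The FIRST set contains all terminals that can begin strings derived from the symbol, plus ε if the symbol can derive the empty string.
A → a contributes a; A → ε makes A nullable, contributing ε. FIRST(A) = {a, ε}.

Final answer: {a, ε}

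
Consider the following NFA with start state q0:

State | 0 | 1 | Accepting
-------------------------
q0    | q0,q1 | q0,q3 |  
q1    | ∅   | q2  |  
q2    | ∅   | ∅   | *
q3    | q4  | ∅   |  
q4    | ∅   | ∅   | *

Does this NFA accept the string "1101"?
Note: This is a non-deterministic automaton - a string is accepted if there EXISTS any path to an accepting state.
Track the set of states the NFA could be in: start {q0}
Read '1': {q0} → {q0, q3}
Read '1': {q0, q3} → {q0, q3}
Read '0': {q0, q3} → {q0, q1, q4}
Read '1': {q0, q1, q4} → {q0, q2, q3}
Final set {q0, q2, q3} contains accepting state(s) {q2} → accepted.

Final answer: Yes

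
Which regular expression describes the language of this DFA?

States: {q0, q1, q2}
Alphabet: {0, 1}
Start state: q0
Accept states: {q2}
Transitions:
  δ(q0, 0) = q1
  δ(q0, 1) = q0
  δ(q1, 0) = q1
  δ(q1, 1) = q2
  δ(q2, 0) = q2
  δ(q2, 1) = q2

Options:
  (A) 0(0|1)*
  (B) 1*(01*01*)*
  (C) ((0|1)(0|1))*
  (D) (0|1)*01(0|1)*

Testing sample strings against the DFA:
  '1110' -> rejected
  '10' -> rejected
  '01' -> accepted
  '11010' -> accepted
Checking each option for a counterexample:
  (A) 0(0|1)*: '0' is rejected by the DFA but matches the regex → eliminated
  (B) 1*(01*01*)*: ε is rejected by the DFA but matches the regex → eliminated
  (C) ((0|1)(0|1))*: ε is rejected by the DFA but matches the regex → eliminated
  (D) (0|1)*01(0|1)*: agrees with the DFA on all strings of length ≤ 4
Only (D) (0|1)*01(0|1)* is consistent with the DFA.

Final answer: (D) (0|1)*01(0|1)*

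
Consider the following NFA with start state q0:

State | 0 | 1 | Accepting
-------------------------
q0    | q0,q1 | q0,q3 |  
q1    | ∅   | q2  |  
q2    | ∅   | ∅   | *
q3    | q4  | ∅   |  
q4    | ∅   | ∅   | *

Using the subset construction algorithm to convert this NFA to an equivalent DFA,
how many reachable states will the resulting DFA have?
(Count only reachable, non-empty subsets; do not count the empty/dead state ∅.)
Start subset: {q0}
{q0}: on 0 → {q0, q1}, on 1 → {q0, q3}
{q0, q1}: on 0 → {q0, q1}, on 1 → {q0, q2, q3}
{q0, q3}: on 0 → {q0, q1, q4}, on 1 → {q0, q3}
{q0, q2, q3}: on 0 → {q0, q1, q4}, on 1 → {q0, q3}
{q0, q1, q4}: on 0 → {q0, q1}, on 1 → {q0, q2, q3}
Reachable non-empty subsets: {q0}, {q0, q1}, {q0, q3}, {q0, q2, q3}, {q0, q1, q4} — 5 in total.

Final answer: 5 states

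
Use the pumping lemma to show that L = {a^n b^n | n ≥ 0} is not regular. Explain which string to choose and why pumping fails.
Language: L = {a^n b^n | n ≥ 0} (equal numbers of a's followed by b's)
Step 1: Assume for contradiction that L is regular, with pumping length p.
Step 2: Choose s = a^p b^p. Then s ∈ L (it has p a's followed by p b's) and |s| ≥ p.
Step 3: Consider any decomposition s = xyz with |xy| ≤ p and |y| > 0. Since |xy| ≤ p and the first p symbols of s are all a's, y = a^k for some k with 1 ≤ k ≤ p.
Step 4: Pumping up (i = 2): xy²z = a^(p+k) b^p, which has more a's than b's, so xy²z ∉ L.
This contradicts the pumping lemma, so L is not regular.

Final answer: Choose s = a^p b^p. Since |xy| ≤ p, y = a^k with k ≥ 1. Then xy²z = a^(p+k) b^p ∉ L.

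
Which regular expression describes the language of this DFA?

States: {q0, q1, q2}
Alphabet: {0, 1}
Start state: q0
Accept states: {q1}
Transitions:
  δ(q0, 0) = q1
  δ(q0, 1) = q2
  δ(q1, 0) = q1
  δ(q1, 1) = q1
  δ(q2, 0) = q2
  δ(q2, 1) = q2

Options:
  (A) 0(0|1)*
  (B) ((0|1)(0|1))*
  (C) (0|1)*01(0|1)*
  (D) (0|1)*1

Testing sample strings against the DFA:
  '11110' -> rejected
  '101' -> rejected
  '01111' -> accepted
  '11' -> rejected
Checking each option for a counterexample:
  (A) 0(0|1)*: agrees with the DFA on all strings of length ≤ 4
  (B) ((0|1)(0|1))*: ε is rejected by the DFA but matches the regex → eliminated
  (C) (0|1)*01(0|1)*: '0' is accepted by the DFA but does not match the regex → eliminated
  (D) (0|1)*1: '0' is accepted by the DFA but does not match the regex → eliminated
Only (A) 0(0|1)* is consistent with the DFA.

Final answer: (A) 0(0|1)*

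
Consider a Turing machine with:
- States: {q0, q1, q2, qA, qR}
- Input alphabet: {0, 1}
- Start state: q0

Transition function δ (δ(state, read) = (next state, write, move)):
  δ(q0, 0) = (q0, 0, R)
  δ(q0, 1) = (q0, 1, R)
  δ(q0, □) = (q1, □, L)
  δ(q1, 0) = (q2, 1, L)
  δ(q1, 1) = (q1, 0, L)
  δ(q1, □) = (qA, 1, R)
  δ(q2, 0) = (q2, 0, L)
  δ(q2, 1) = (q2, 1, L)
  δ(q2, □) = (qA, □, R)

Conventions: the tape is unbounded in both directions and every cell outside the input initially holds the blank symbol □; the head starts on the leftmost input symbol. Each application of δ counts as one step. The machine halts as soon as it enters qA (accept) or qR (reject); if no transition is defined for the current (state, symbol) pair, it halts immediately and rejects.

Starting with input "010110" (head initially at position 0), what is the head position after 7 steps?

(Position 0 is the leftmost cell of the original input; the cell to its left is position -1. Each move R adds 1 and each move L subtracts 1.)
Step 0: [q0]010110 (head at position 0)
Step 1: δ(q0, 0) = (q0, 0, R)  ⊢  0[q0]10110 (head at position 1)
Step 2: δ(q0, 1) = (q0, 1, R)  ⊢  01[q0]0110 (head at position 2)
Step 3: δ(q0, 0) = (q0, 0, R)  ⊢  010[q0]110 (head at position 3)
Step 4: δ(q0, 1) = (q0, 1, R)  ⊢  0101[q0]10 (head at position 4)
Step 5: δ(q0, 1) = (q0, 1, R)  ⊢  01011[q0]0 (head at position 5)
Step 6: δ(q0, 0) = (q0, 0, R)  ⊢  010110[q0]□ (head at position 6)
Step 7: δ(q0, □) = (q1, □, L)  ⊢  01011[q1]0□ (head at position 5)
Head position after 7 steps: 5

Final answer: Position 5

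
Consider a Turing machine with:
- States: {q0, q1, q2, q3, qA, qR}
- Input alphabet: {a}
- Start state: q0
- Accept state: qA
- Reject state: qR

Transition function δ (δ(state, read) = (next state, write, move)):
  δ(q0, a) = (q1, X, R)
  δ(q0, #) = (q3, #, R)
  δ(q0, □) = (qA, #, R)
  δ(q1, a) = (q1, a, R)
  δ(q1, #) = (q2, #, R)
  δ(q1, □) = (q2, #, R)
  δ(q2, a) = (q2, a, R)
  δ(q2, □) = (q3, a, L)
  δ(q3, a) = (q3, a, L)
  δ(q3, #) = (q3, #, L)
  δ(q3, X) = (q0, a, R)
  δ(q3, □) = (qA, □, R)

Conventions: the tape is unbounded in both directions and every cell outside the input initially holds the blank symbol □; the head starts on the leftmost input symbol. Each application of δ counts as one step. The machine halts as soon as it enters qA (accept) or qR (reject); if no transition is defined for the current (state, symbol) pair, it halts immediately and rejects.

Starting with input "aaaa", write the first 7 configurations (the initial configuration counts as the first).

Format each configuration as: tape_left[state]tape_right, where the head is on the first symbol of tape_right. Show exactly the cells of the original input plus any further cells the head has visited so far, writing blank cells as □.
Step 0: [q0]aaaa (head at position 0)
Step 1: δ(q0, a) = (q1, X, R)  ⊢  X[q1]aaa (head at position 1)
Step 2: δ(q1, a) = (q1, a, R)  ⊢  Xa[q1]aa (head at position 2)
Step 3: δ(q1, a) = (q1, a, R)  ⊢  Xaa[q1]a (head at position 3)
Step 4: δ(q1, a) = (q1, a, R)  ⊢  Xaaa[q1]□ (head at position 4)
Step 5: δ(q1, □) = (q2, #, R)  ⊢  Xaaa#[q2]□ (head at position 5)
Step 6: δ(q2, □) = (q3, a, L)  ⊢  Xaaa[q3]#a (head at position 4)

Final answer: [q0]aaaa ⊢ X[q1]aaa ⊢ Xa[q1]aa ⊢ Xaa[q1]a ⊢ Xaaa[q1]□ ⊢ Xaaa#[q2]□ ⊢ Xaaa[q3]#a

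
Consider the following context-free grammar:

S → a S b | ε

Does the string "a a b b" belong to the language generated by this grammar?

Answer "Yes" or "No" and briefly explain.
A derivation exists: S ⇒ a S b ⇒ a a S b b ⇒ a a b b (using S → a S b twice, then S → ε).

Final answer: Yes - a valid derivation exists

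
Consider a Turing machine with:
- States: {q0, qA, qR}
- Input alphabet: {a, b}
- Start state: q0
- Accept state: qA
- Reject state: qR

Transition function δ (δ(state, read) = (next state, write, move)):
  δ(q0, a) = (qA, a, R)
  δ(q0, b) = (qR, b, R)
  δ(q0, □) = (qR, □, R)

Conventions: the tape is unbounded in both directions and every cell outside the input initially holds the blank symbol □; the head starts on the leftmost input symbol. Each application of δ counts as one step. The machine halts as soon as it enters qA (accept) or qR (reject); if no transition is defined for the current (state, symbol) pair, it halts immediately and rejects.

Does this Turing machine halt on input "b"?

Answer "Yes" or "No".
Step 0: [q0]b (head at position 0)
Step 1: δ(q0, b) = (qR, b, R)  ⊢  b[qR]□ (head at position 1)
The machine is in qR, so it halts and rejects.
It halts after 1 steps.

Final answer: Yes - halts after 1 steps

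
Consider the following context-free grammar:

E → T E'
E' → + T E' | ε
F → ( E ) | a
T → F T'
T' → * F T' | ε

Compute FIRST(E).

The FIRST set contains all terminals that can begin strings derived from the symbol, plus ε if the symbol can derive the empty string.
FIRST(F): F → ( E ) contributes '(' and F → a contributes 'a', so FIRST(F) = {(, a}. F is not nullable.
FIRST(T): T → F T' begins with F, and F is not nullable, so FIRST(T) = FIRST(F) = {(, a}.
FIRST(E): E → T E' begins with T, and T is not nullable, so FIRST(E) = FIRST(T) = {(, a}.

Final answer: {(, a}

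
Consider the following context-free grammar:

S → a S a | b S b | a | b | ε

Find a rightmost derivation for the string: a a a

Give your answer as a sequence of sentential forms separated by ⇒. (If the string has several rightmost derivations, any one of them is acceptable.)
Start with S.
Step 1: the rightmost non-terminal is S; apply S → a S a:  a S a
Step 2: the rightmost non-terminal is S; apply S → a:  a a a

Final answer: S ⇒ a S a ⇒ a a a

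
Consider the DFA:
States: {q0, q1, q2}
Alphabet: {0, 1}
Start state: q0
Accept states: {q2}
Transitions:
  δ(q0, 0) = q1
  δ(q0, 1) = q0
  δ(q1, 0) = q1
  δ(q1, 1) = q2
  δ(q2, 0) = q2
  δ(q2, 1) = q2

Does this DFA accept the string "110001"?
Processing string "110001":
  q0 --1--> q0
  q0 --1--> q0
  q0 --0--> q1
  q1 --0--> q1
  q1 --0--> q1
  q1 --1--> q2
Final state: q2
Accept states: {q2}
q2 is an accept state, so the string is accepted.

Final answer: Yes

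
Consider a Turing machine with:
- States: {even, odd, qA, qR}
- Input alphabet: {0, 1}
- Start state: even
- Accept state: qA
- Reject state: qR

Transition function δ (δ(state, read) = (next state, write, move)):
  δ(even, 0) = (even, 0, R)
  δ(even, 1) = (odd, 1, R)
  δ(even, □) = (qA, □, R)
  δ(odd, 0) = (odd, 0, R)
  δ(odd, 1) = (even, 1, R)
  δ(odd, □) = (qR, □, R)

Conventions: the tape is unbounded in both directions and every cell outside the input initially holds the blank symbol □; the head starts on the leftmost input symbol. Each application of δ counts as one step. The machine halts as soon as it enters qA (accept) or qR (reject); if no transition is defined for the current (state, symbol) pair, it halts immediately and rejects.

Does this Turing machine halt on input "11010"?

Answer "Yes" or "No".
Step 0: [even]11010 (head at position 0)
Step 1: δ(even, 1) = (odd, 1, R)  ⊢  1[odd]1010 (head at position 1)
Step 2: δ(odd, 1) = (even, 1, R)  ⊢  11[even]010 (head at position 2)
Step 3: δ(even, 0) = (even, 0, R)  ⊢  110[even]10 (head at position 3)
Step 4: δ(even, 1) = (odd, 1, R)  ⊢  1101[odd]0 (head at position 4)
Step 5: δ(odd, 0) = (odd, 0, R)  ⊢  11010[odd]□ (head at position 5)
Step 6: δ(odd, □) = (qR, □, R)  ⊢  11010□[qR]□ (head at position 6)
The machine is in qR, so it halts and rejects.
It halts after 6 steps.

Final answer: Yes - halts after 6 steps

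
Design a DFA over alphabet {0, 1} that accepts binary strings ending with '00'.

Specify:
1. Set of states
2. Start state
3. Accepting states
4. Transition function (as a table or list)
One valid DFA (any DFA recognizing the same language is acceptable):
States: {q0, q1, q2}
Start: q0
Accepting: {q2}
Transitions (accepting states marked with *):
State | 0 | 1 | Accepting
-------------------------
q0    | q1 | q0 |  
q1    | q2 | q0 |  
q2    | q2 | q0 | *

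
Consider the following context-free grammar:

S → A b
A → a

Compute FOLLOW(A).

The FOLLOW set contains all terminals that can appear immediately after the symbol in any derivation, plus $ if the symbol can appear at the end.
A occurs only in S → A b, where it is immediately followed by the terminal b. So FOLLOW(A) = {b}.

Final answer: {b}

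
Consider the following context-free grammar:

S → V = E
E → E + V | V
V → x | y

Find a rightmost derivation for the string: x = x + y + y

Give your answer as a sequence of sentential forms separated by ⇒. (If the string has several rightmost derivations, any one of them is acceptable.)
Start with S.
Step 1: the rightmost non-terminal is S; apply S → V = E:  V = E
Step 2: the rightmost non-terminal is E; apply E → E + V:  V = E + V
Step 3: the rightmost non-terminal is V; apply V → y:  V = E + y
Step 4: the rightmost non-terminal is E; apply E → E + V:  V = E + V + y
Step 5: the rightmost non-terminal is V; apply V → y:  V = E + y + y
Step 6: the rightmost non-terminal is E; apply E → V:  V = V + y + y
Step 7: the rightmost non-terminal is V; apply V → x:  V = x + y + y
Step 8: the rightmost non-terminal is V; apply V → x:  x = x + y + y

Final answer: S ⇒ V = E ⇒ V = E + V ⇒ V = E + y ⇒ V = E + V + y ⇒ V = E + y + y ⇒ V = V + y + y ⇒ V = x + y + y ⇒ x = x + y + y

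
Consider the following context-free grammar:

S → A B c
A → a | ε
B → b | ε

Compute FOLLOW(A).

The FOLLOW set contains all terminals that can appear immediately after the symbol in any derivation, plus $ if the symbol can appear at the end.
A occurs in S → A B c followed by B c. Add FIRST(B) minus ε = {b}; B is nullable (B → ε), so what follows B can also follow A: the terminal c. FOLLOW(A) = {b, c}.

Final answer: {b, c}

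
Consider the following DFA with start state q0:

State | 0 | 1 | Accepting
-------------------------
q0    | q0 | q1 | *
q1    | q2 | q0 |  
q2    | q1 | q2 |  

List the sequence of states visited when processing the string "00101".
q0 → q0 → q0 → q1 → q2 → q2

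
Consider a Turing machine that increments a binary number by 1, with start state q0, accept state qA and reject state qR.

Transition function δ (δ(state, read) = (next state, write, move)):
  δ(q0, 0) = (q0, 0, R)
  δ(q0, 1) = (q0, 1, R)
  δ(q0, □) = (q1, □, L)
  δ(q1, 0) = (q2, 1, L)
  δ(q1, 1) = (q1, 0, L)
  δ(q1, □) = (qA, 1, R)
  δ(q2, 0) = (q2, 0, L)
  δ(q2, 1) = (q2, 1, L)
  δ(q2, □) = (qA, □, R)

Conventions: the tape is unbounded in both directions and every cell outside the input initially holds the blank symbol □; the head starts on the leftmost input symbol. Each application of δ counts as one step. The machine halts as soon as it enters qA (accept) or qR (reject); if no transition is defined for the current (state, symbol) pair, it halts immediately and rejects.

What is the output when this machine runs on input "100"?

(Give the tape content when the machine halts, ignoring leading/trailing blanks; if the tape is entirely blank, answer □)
Step 0: [q0]100 (head at position 0)
Step 1: δ(q0, 1) = (q0, 1, R)  ⊢  1[q0]00 (head at position 1)
Step 2: δ(q0, 0) = (q0, 0, R)  ⊢  10[q0]0 (head at position 2)
Step 3: δ(q0, 0) = (q0, 0, R)  ⊢  100[q0]□ (head at position 3)
Step 4: δ(q0, □) = (q1, □, L)  ⊢  10[q1]0□ (head at position 2)
Step 5: δ(q1, 0) = (q2, 1, L)  ⊢  1[q2]01□ (head at position 1)
Step 6: δ(q2, 0) = (q2, 0, L)  ⊢  [q2]101□ (head at position 0)
Step 7: δ(q2, 1) = (q2, 1, L)  ⊢  [q2]□101□ (head at position -1)
Step 8: δ(q2, □) = (qA, □, R)  ⊢  □[qA]101□ (head at position 0)
The machine is in qA, so it halts and accepts.
Tape content when halted (ignoring surrounding blanks): 101

Final answer: Output: 101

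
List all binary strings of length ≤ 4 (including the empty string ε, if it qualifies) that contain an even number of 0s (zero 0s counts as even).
Checking every binary string of length 0 to 4:
  Length 0: accepted: ε | rejected: (none)
  Length 1: accepted: 1 | rejected: 0
  Length 2: accepted: 00, 11 | rejected: 01, 10
  Length 3: accepted: 001, 010, 100, 111 | rejected: 000, 011, 101, 110
  Length 4: accepted: 0000, 0011, 0101, 0110, 1001, 1010, 1100, 1111 | rejected: 0001, 0010, 0100, 0111, 1000, 1011, 1101, 1110
Total: 16 string(s).

Final answer: ε, 1, 00, 11, 001, 010, 100, 111, 0000, 0011, 0101, 0110, 1001, 1010, 1100, 1111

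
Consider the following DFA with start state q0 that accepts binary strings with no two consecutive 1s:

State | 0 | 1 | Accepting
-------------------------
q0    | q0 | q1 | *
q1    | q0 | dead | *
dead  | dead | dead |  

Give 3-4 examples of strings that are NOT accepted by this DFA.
Any strings that end in a non-accepting state work; for example:
"110": q0 → q1 → dead → dead; dead is not accepting → rejected
"0011": q0 → q0 → q0 → q1 → dead; dead is not accepting → rejected
"1011": q0 → q1 → q0 → q1 → dead; dead is not accepting → rejected
"1110": q0 → q1 → dead → dead → dead; dead is not accepting → rejected

Final answer: "110", "0011", "1011", "1110"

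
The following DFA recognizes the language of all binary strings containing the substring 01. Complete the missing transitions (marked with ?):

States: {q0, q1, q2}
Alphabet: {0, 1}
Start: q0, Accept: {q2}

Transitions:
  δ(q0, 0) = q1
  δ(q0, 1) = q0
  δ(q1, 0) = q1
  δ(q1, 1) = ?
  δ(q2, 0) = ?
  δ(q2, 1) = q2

What each state remembers (consistent with the given transitions and accept states):
  q0: 01 not seen yet and the last symbol was not 0
  q1: 01 not seen yet and the last symbol was 0
  q2: the substring 01 has already been seen
Filling in the missing entries:
  δ(q1, 1): in q1 (01 not seen yet and the last symbol was 0), after reading 1 we have: the substring 01 has already been seen → q2
  δ(q2, 0): in q2 (the substring 01 has already been seen), after reading 0 we have: the substring 01 has already been seen → q2

Final answer: δ(q1, 1) = q2; δ(q2, 0) = q2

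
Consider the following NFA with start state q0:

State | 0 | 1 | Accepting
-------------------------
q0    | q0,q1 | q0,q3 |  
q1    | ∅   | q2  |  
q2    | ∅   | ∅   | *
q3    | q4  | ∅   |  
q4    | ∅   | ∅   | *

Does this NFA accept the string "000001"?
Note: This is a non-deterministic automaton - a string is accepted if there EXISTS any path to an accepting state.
Track the set of states the NFA could be in: start {q0}
Read '0': {q0} → {q0, q1}
Read '0': {q0, q1} → {q0, q1}
Read '0': {q0, q1} → {q0, q1}
Read '0': {q0, q1} → {q0, q1}
Read '0': {q0, q1} → {q0, q1}
Read '1': {q0, q1} → {q0, q2, q3}
Final set {q0, q2, q3} contains accepting state(s) {q2} → accepted.

Final answer: Yes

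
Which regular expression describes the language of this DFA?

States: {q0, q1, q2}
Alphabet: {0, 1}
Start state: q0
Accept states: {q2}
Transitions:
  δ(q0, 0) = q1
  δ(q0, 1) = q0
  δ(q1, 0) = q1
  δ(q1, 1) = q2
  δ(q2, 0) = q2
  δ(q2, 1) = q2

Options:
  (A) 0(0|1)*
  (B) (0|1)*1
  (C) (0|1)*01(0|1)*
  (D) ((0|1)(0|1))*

Testing sample strings against the DFA:
  '000' -> rejected
  '111' -> rejected
  '1111' -> rejected
  '100' -> rejected
Checking each option for a counterexample:
  (A) 0(0|1)*: '0' is rejected by the DFA but matches the regex → eliminated
  (B) (0|1)*1: '1' is rejected by the DFA but matches the regex → eliminated
  (C) (0|1)*01(0|1)*: agrees with the DFA on all strings of length ≤ 4
  (D) ((0|1)(0|1))*: ε is rejected by the DFA but matches the regex → eliminated
Only (C) (0|1)*01(0|1)* is consistent with the DFA.

Final answer: (C) (0|1)*01(0|1)*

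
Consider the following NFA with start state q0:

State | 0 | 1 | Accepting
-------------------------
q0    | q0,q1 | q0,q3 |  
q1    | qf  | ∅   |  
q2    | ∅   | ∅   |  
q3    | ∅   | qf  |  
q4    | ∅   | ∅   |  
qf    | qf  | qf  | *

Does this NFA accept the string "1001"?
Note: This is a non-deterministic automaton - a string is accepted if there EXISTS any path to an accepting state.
Track the set of states the NFA could be in: start {q0}
Read '1': {q0} → {q0, q3}
Read '0': {q0, q3} → {q0, q1}
Read '0': {q0, q1} → {q0, q1, qf}
Read '1': {q0, q1, qf} → {q0, q3, qf}
Final set {q0, q3, qf} contains accepting state(s) {qf} → accepted.

Final answer: Yes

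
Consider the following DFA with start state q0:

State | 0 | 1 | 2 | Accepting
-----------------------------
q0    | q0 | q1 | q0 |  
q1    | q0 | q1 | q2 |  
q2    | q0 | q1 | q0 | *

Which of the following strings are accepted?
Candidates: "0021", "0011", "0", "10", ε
"0021": q0 → q0 → q0 → q0 → q1; q1 is not accepting → rejected
"0011": q0 → q0 → q0 → q1 → q1; q1 is not accepting → rejected
"0": q0 → q0; q0 is not accepting → rejected
"10": q0 → q1 → q0; q0 is not accepting → rejected
ε: q0; q0 is not accepting → rejected

Final answer: None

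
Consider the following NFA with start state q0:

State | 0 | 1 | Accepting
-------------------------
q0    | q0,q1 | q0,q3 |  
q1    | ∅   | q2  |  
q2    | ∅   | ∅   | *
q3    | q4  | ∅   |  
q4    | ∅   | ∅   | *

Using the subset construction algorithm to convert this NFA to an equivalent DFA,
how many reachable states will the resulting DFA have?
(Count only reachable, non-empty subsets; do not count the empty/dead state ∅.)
Start subset: {q0}
{q0}: on 0 → {q0, q1}, on 1 → {q0, q3}
{q0, q1}: on 0 → {q0, q1}, on 1 → {q0, q2, q3}
{q0, q3}: on 0 → {q0, q1, q4}, on 1 → {q0, q3}
{q0, q2, q3}: on 0 → {q0, q1, q4}, on 1 → {q0, q3}
{q0, q1, q4}: on 0 → {q0, q1}, on 1 → {q0, q2, q3}
Reachable non-empty subsets: {q0}, {q0, q1}, {q0, q3}, {q0, q2, q3}, {q0, q1, q4} — 5 in total.

Final answer: 5 states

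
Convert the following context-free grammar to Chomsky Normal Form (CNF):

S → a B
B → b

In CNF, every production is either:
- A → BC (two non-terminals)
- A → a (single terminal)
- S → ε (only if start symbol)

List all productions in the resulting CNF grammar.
The grammar has no ε-productions or unit productions to eliminate.
S → a B has terminal a in a right-hand side of length ≥ 2: introduce T_a → a and use T_a in place of a.
B → b is already in CNF (single terminal) – keep it.
S → a B becomes S → T_a B.
Resulting CNF grammar (3 productions): T_a → a; B → b; S → T_a B

Final answer: T_a → a; B → b; S → T_a B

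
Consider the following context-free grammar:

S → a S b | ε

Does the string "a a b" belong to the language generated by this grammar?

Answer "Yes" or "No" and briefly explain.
Every derivation applies S → a S b some number n of times and then S → ε, producing a^n b^n with equally many a's and b's. The string a a b has two a's but only one b, so it cannot be derived.

Final answer: No - no valid derivation exists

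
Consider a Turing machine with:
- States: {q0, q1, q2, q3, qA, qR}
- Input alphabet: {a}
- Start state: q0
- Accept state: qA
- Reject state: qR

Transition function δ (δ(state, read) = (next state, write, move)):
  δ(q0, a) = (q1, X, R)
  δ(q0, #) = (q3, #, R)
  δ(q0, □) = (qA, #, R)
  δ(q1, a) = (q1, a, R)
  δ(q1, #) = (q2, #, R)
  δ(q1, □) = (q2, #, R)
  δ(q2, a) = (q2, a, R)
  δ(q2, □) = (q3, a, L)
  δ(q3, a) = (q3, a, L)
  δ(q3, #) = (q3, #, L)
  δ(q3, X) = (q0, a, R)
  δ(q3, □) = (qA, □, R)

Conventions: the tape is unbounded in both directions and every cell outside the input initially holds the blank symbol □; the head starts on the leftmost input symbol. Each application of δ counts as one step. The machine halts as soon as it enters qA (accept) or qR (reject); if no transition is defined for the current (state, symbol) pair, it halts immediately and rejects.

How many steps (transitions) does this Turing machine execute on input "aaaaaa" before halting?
Trace (configuration after each step, as tape_left[state]tape_right with head position):
Step 0: [q0]aaaaaa (head at position 0)
Step 1: X[q1]aaaaa (head 1)
Step 2: Xa[q1]aaaa (head 2)
Step 3: Xaa[q1]aaa (head 3)
Step 4: Xaaa[q1]aa (head 4)
Step 5: Xaaaa[q1]a (head 5)
Step 6: Xaaaaa[q1]□ (head 6)
Step 7: Xaaaaa#[q2]□ (head 7)
Step 8: Xaaaaa[q3]#a (head 6)
Step 9: Xaaaa[q3]a#a (head 5)
Step 10: Xaaa[q3]aa#a (head 4)
Step 11: Xaa[q3]aaa#a (head 3)
Step 12: Xa[q3]aaaa#a (head 2)
Step 13: X[q3]aaaaa#a (head 1)
Step 14: [q3]Xaaaaa#a (head 0)
Step 15: a[q0]aaaaa#a (head 1)
Step 16: aX[q1]aaaa#a (head 2)
Step 17: aXa[q1]aaa#a (head 3)
Step 18: aXaa[q1]aa#a (head 4)
Step 19: aXaaa[q1]a#a (head 5)
Step 20: aXaaaa[q1]#a (head 6)
Step 21: aXaaaa#[q2]a (head 7)
Step 22: aXaaaa#a[q2]□ (head 8)
Step 23: aXaaaa#[q3]aa (head 7)
Step 24: aXaaaa[q3]#aa (head 6)
Step 25: aXaaa[q3]a#aa (head 5)
Step 26: aXaa[q3]aa#aa (head 4)
Step 27: aXa[q3]aaa#aa (head 3)
Step 28: aX[q3]aaaa#aa (head 2)
Step 29: a[q3]Xaaaa#aa (head 1)
Step 30: aa[q0]aaaa#aa (head 2)
Step 31: aaX[q1]aaa#aa (head 3)
Step 32: aaXa[q1]aa#aa (head 4)
Step 33: aaXaa[q1]a#aa (head 5)
Step 34: aaXaaa[q1]#aa (head 6)
Step 35: aaXaaa#[q2]aa (head 7)
Step 36: aaXaaa#a[q2]a (head 8)
Step 37: aaXaaa#aa[q2]□ (head 9)
Step 38: aaXaaa#a[q3]aa (head 8)
Step 39: aaXaaa#[q3]aaa (head 7)
Step 40: aaXaaa[q3]#aaa (head 6)
Step 41: aaXaa[q3]a#aaa (head 5)
Step 42: aaXa[q3]aa#aaa (head 4)
Step 43: aaX[q3]aaa#aaa (head 3)
Step 44: aa[q3]Xaaa#aaa (head 2)
Step 45: aaa[q0]aaa#aaa (head 3)
Step 46: aaaX[q1]aa#aaa (head 4)
Step 47: aaaXa[q1]a#aaa (head 5)
Step 48: aaaXaa[q1]#aaa (head 6)
Step 49: aaaXaa#[q2]aaa (head 7)
Step 50: aaaXaa#a[q2]aa (head 8)
Step 51: aaaXaa#aa[q2]a (head 9)
Step 52: aaaXaa#aaa[q2]□ (head 10)
Step 53: aaaXaa#aa[q3]aa (head 9)
Step 54: aaaXaa#a[q3]aaa (head 8)
Step 55: aaaXaa#[q3]aaaa (head 7)
Step 56: aaaXaa[q3]#aaaa (head 6)
Step 57: aaaXa[q3]a#aaaa (head 5)
Step 58: aaaX[q3]aa#aaaa (head 4)
Step 59: aaa[q3]Xaa#aaaa (head 3)
Step 60: aaaa[q0]aa#aaaa (head 4)
Step 61: aaaaX[q1]a#aaaa (head 5)
Step 62: aaaaXa[q1]#aaaa (head 6)
Step 63: aaaaXa#[q2]aaaa (head 7)
Step 64: aaaaXa#a[q2]aaa (head 8)
Step 65: aaaaXa#aa[q2]aa (head 9)
Step 66: aaaaXa#aaa[q2]a (head 10)
Step 67: aaaaXa#aaaa[q2]□ (head 11)
Step 68: aaaaXa#aaa[q3]aa (head 10)
Step 69: aaaaXa#aa[q3]aaa (head 9)
Step 70: aaaaXa#a[q3]aaaa (head 8)
Step 71: aaaaXa#[q3]aaaaa (head 7)
Step 72: aaaaXa[q3]#aaaaa (head 6)
Step 73: aaaaX[q3]a#aaaaa (head 5)
Step 74: aaaa[q3]Xa#aaaaa (head 4)
Step 75: aaaaa[q0]a#aaaaa (head 5)
Step 76: aaaaaX[q1]#aaaaa (head 6)
Step 77: aaaaaX#[q2]aaaaa (head 7)
Step 78: aaaaaX#a[q2]aaaa (head 8)
Step 79: aaaaaX#aa[q2]aaa (head 9)
Step 80: aaaaaX#aaa[q2]aa (head 10)
Step 81: aaaaaX#aaaa[q2]a (head 11)
Step 82: aaaaaX#aaaaa[q2]□ (head 12)
Step 83: aaaaaX#aaaa[q3]aa (head 11)
Step 84: aaaaaX#aaa[q3]aaa (head 10)
Step 85: aaaaaX#aa[q3]aaaa (head 9)
Step 86: aaaaaX#a[q3]aaaaa (head 8)
Step 87: aaaaaX#[q3]aaaaaa (head 7)
Step 88: aaaaaX[q3]#aaaaaa (head 6)
Step 89: aaaaa[q3]X#aaaaaa (head 5)
Step 90: aaaaaa[q0]#aaaaaa (head 6)
Step 91: aaaaaa#[q3]aaaaaa (head 7)
Step 92: aaaaaa[q3]#aaaaaa (head 6)
Step 93: aaaaa[q3]a#aaaaaa (head 5)
Step 94: aaaa[q3]aa#aaaaaa (head 4)
Step 95: aaa[q3]aaa#aaaaaa (head 3)
Step 96: aa[q3]aaaa#aaaaaa (head 2)
Step 97: a[q3]aaaaa#aaaaaa (head 1)
Step 98: [q3]aaaaaa#aaaaaa (head 0)
Step 99: [q3]□aaaaaa#aaaaaa (head -1)
Step 100: □[qA]aaaaaa#aaaaaa (head 0)
The machine is in qA, so it halts and accepts.
Number of transitions executed: 100.

Final answer: 100 steps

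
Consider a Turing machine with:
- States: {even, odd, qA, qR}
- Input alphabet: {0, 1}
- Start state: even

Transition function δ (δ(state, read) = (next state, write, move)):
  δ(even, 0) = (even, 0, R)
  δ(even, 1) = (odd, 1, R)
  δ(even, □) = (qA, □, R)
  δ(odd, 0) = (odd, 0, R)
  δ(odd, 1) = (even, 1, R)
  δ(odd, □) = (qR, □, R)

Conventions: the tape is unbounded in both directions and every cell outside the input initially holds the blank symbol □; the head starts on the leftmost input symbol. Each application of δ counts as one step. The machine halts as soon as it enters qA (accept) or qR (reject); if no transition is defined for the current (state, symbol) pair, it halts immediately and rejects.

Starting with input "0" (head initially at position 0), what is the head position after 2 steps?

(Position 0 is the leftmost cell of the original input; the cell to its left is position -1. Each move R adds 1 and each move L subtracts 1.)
Step 0: [even]0 (head at position 0)
Step 1: δ(even, 0) = (even, 0, R)  ⊢  0[even]□ (head at position 1)
Step 2: δ(even, □) = (qA, □, R)  ⊢  0□[qA]□ (head at position 2)
Head position after 2 steps: 2

Final answer: Position 2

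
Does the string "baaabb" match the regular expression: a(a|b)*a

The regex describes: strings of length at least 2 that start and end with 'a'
No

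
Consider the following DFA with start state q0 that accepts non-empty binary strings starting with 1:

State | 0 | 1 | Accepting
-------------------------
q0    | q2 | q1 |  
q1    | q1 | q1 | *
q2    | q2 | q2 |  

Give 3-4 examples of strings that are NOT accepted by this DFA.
Any strings that end in a non-accepting state work; for example:
"0": q0 → q2; q2 is not accepting → rejected
"000": q0 → q2 → q2 → q2; q2 is not accepting → rejected
"010": q0 → q2 → q2 → q2; q2 is not accepting → rejected
"0011": q0 → q2 → q2 → q2 → q2; q2 is not accepting → rejected

Final answer: "0", "000", "010", "0011"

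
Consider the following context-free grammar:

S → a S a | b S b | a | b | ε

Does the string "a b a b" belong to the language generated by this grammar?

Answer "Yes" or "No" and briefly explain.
Every production places the same symbol at both ends (or yields a single symbol / ε), so every derived string is a palindrome. a b a b reversed is b a b a ≠ a b a b, so it is not a palindrome and cannot be derived (already the first step fails: the string starts with a but ends with b, so neither S → a S a nor S → b S b fits).

Final answer: No - no valid derivation exists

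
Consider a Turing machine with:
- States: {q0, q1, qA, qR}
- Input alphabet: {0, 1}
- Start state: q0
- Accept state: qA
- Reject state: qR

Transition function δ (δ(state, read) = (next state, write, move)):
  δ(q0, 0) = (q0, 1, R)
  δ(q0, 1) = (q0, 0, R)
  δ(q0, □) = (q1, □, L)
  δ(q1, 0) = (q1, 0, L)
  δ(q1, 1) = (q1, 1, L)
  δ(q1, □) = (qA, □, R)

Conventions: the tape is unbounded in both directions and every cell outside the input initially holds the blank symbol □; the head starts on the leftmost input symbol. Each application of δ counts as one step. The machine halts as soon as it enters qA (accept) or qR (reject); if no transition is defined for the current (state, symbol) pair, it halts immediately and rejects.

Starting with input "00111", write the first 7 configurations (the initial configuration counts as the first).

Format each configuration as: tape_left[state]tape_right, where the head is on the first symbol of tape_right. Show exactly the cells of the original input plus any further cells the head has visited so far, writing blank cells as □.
Step 0: [q0]00111 (head at position 0)
Step 1: δ(q0, 0) = (q0, 1, R)  ⊢  1[q0]0111 (head at position 1)
Step 2: δ(q0, 0) = (q0, 1, R)  ⊢  11[q0]111 (head at position 2)
Step 3: δ(q0, 1) = (q0, 0, R)  ⊢  110[q0]11 (head at position 3)
Step 4: δ(q0, 1) = (q0, 0, R)  ⊢  1100[q0]1 (head at position 4)
Step 5: δ(q0, 1) = (q0, 0, R)  ⊢  11000[q0]□ (head at position 5)
Step 6: δ(q0, □) = (q1, □, L)  ⊢  1100[q1]0□ (head at position 4)

Final answer: [q0]00111 ⊢ 1[q0]0111 ⊢ 11[q0]111 ⊢ 110[q0]11 ⊢ 1100[q0]1 ⊢ 11000[q0]□ ⊢ 1100[q1]0□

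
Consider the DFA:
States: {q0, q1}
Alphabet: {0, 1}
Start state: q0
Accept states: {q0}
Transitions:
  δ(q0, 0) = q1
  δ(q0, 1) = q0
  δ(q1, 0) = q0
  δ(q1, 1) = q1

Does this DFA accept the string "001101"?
Processing string "001101":
  q0 --0--> q1
  q1 --0--> q0
  q0 --1--> q0
  q0 --1--> q0
  q0 --0--> q1
  q1 --1--> q1
Final state: q1
Accept states: {q0}
q1 is not an accept state, so the string is rejected.

Final answer: No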